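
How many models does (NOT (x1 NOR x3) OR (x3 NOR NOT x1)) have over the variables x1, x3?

Satisfying assignments: (0,1), (1,0), (1,1)
Count: 3 out of 4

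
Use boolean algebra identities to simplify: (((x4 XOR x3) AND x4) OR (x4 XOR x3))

By absorption (E OR (E AND v) = E):
= (x4 XOR x3)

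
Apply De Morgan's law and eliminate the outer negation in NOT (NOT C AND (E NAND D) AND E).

C OR NOT (E NAND D) OR NOT E
De Morgan's: NOT(AND of terms) = OR of negations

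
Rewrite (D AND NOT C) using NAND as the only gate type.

((D NAND (C NAND C)) NAND (D NAND (C NAND C)))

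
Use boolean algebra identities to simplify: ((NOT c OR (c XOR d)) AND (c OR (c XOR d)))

By distribution ((E OR v) AND (E OR NOT v) = E):
= (c XOR d)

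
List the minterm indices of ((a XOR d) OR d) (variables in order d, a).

Σm(1, 2, 3) = (NOT d AND a) OR (d AND NOT a) OR (d AND a)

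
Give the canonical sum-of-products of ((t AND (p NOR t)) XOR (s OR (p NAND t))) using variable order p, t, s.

Σm(0, 1, 2, 3, 4, 5, 7) = (NOT p AND NOT t AND NOT s) OR (NOT p AND NOT t AND s) OR (NOT p AND t AND NOT s) OR (NOT p AND t AND s) OR (p AND NOT t AND NOT s) OR (p AND NOT t AND s) OR (p AND t AND s)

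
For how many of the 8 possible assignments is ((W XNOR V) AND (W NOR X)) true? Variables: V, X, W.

Satisfying assignments: (0,0,0)
Count: 1 out of 8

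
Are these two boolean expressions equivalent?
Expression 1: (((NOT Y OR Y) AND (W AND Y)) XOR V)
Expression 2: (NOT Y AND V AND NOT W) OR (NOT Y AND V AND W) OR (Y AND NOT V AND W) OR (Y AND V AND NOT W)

Yes, they are equivalent — the two output columns agree on all 8 assignments:
Y | V | W | Expression 1 | Expression 2
---------------------------------------
0 | 0 | 0 | 0 | 0
0 | 0 | 1 | 0 | 0
0 | 1 | 0 | 1 | 1
0 | 1 | 1 | 1 | 1
1 | 0 | 0 | 0 | 0
1 | 0 | 1 | 1 | 1
1 | 1 | 0 | 1 | 1
1 | 1 | 1 | 0 | 0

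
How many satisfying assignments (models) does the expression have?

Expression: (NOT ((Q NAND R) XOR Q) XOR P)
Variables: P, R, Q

Satisfying assignments: (0,0,1), (1,0,0), (1,1,0), (1,1,1)
Count: 4 out of 8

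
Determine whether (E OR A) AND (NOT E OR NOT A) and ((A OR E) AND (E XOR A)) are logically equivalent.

Yes, they are equivalent — the two output columns agree on all 4 assignments:
E | A | Expression 1 | Expression 2
-----------------------------------
0 | 0 | 0 | 0
0 | 1 | 1 | 1
1 | 0 | 1 | 1
1 | 1 | 0 | 0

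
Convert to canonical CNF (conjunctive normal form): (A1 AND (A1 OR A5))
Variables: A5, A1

(A5 OR A1) AND (NOT A5 OR A1)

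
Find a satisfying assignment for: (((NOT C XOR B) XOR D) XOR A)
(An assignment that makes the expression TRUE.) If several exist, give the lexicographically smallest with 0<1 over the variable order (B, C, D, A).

B=0, C=0, D=0, A=0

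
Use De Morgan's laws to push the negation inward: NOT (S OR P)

NOT S AND NOT P
De Morgan's: NOT(OR of terms) = AND of negations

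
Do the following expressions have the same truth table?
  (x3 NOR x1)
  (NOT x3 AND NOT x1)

Yes, they are equivalent — the two output columns agree on all 4 assignments:
x3 | x1 | Expression 1 | Expression 2
-------------------------------------
0 | 0 | 1 | 1
0 | 1 | 0 | 0
1 | 0 | 0 | 0
1 | 1 | 0 | 0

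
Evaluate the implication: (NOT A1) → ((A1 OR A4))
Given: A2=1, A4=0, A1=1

Antecedent (NOT A1) = 0; consequent ((A1 OR A4)) = 1.
0 → 1 = 1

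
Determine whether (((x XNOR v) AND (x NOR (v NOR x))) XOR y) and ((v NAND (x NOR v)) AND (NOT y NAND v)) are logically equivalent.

No. Counterexample: with x=0, v=0, y=0, Expression 1 = 0 but Expression 2 = 1.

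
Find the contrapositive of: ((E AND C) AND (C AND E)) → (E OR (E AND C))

Contrapositive: NOT (E OR (E AND C)) → NOT ((E AND C) AND (C AND E))
Note: A statement and its contrapositive are logically equivalent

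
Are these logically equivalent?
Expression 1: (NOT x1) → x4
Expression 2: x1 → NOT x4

No, Inverse is not equivalent to original (counterexample: x1=0, x4=0)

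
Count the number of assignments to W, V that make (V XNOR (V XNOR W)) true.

Satisfying assignments: (1,0), (1,1)
Count: 2 out of 4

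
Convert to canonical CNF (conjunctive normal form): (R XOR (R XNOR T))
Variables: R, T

(R OR NOT T) AND (NOT R OR NOT T)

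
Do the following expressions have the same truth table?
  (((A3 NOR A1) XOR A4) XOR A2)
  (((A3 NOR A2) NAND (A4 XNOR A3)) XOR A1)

No. Counterexample: with A1=0, A4=0, A2=0, A3=0, Expression 1 = 1 but Expression 2 = 0.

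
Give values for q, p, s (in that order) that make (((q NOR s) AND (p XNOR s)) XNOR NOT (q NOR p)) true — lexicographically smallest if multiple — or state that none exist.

q=0, p=0, s=1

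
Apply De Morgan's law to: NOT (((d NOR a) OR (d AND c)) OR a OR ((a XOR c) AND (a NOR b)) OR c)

NOT ((d NOR a) OR (d AND c)) AND NOT a AND NOT ((a XOR c) AND (a NOR b)) AND NOT c
De Morgan's: NOT(OR of terms) = AND of negations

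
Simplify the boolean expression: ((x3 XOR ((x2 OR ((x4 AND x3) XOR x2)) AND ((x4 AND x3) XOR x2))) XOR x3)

By XOR self-cancellation ((E XOR v) XOR v = E) then absorption (E AND (E OR v) = E):
= ((x4 AND x3) XOR x2)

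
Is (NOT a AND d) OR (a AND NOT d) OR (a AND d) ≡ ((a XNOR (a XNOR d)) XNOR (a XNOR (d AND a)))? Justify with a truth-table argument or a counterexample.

Yes, they are equivalent — the two output columns agree on all 4 assignments:
a | d | Expression 1 | Expression 2
-----------------------------------
0 | 0 | 0 | 0
0 | 1 | 1 | 1
1 | 0 | 1 | 1
1 | 1 | 1 | 1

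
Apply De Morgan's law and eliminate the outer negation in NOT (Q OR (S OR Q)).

NOT Q AND NOT (S OR Q)
De Morgan's: NOT(OR of terms) = AND of negations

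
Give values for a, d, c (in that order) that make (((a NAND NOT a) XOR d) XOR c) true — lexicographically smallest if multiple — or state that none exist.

a=0, d=0, c=0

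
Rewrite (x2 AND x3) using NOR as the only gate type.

((x2 NOR x2) NOR (x3 NOR x3))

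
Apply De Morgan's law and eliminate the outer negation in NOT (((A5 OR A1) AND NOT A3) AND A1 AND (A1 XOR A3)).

NOT ((A5 OR A1) AND NOT A3) OR NOT A1 OR NOT (A1 XOR A3)
De Morgan's: NOT(AND of terms) = OR of negations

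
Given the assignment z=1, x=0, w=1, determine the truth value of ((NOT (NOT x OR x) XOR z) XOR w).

Substituting: ((NOT (NOT 0 OR 0) XOR 1) XOR 1)
= 0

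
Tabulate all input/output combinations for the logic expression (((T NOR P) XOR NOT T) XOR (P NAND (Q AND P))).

T | Q | P | Output
------------------
0 | 0 | 0 | 1
0 | 0 | 1 | 0
0 | 1 | 0 | 1
0 | 1 | 1 | 1
1 | 0 | 0 | 1
1 | 0 | 1 | 1
1 | 1 | 0 | 1
1 | 1 | 1 | 0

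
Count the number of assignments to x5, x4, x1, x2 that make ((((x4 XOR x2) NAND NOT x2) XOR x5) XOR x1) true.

Satisfying assignments: (0,0,0,0), (0,0,0,1), (0,1,0,1), (0,1,1,0), (1,0,1,0), (1,0,1,1), (1,1,0,0), (1,1,1,1)
Count: 8 out of 16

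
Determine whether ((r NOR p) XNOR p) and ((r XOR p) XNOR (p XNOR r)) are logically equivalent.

No. Counterexample: with p=0, r=1, Expression 1 = 1 but Expression 2 = 0.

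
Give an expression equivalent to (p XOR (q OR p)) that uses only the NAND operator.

((p NAND (p NAND ((q NAND q) NAND (p NAND p)))) NAND (((q NAND q) NAND (p NAND p)) NAND (p NAND ((q NAND q) NAND (p NAND p)))))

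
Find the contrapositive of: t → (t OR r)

Contrapositive: NOT (t OR r) → NOT t
Note: A statement and its contrapositive are logically equivalent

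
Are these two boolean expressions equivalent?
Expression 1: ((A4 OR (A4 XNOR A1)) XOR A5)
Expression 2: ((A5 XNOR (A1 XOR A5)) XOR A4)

No. Counterexample: with A4=0, A5=1, A1=0, Expression 1 = 0 but Expression 2 = 1.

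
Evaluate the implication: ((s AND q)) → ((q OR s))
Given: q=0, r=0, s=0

Antecedent ((s AND q)) = 0; consequent ((q OR s)) = 0.
0 → 0 = 1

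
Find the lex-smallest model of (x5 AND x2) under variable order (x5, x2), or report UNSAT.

x5=1, x2=1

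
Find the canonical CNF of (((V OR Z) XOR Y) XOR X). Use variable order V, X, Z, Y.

(V OR X OR Z OR Y) AND (V OR X OR NOT Z OR NOT Y) AND (V OR NOT X OR Z OR NOT Y) AND (V OR NOT X OR NOT Z OR Y) AND (NOT V OR X OR Z OR NOT Y) AND (NOT V OR X OR NOT Z OR NOT Y) AND (NOT V OR NOT X OR Z OR Y) AND (NOT V OR NOT X OR NOT Z OR Y)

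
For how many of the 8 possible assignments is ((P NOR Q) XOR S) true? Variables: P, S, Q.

Satisfying assignments: (0,0,0), (0,1,1), (1,1,0), (1,1,1)
Count: 4 out of 8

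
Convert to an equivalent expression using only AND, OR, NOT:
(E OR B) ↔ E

((E OR B) AND E) OR (NOT (E OR B) AND NOT E)
(Biconditional = both true or both false)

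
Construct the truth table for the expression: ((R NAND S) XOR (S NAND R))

S | R | Output
--------------
0 | 0 | 0
0 | 1 | 0
1 | 0 | 0
1 | 1 | 0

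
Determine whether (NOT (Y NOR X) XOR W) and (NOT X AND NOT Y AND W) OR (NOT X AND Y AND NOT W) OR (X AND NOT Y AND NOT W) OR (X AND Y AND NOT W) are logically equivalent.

Yes, they are equivalent — the two output columns agree on all 8 assignments:
X | Y | W | Expression 1 | Expression 2
---------------------------------------
0 | 0 | 0 | 0 | 0
0 | 0 | 1 | 1 | 1
0 | 1 | 0 | 1 | 1
0 | 1 | 1 | 0 | 0
1 | 0 | 0 | 1 | 1
1 | 0 | 1 | 0 | 0
1 | 1 | 0 | 1 | 1
1 | 1 | 1 | 0 | 0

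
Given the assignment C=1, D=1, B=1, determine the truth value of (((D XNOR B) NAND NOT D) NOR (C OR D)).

Substituting: (((1 XNOR 1) NAND NOT 1) NOR (1 OR 1))
= 0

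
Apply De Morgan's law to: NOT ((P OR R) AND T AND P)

NOT (P OR R) OR NOT T OR NOT P
De Morgan's: NOT(AND of terms) = OR of negations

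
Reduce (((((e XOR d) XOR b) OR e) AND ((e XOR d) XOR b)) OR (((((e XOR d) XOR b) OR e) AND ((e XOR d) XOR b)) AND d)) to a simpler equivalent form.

By absorption (E OR (E AND v) = E) then absorption (E AND (E OR v) = E):
= ((e XOR d) XOR b)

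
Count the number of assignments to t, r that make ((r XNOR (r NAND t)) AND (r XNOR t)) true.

No assignment satisfies the expression.
Count: 0 out of 4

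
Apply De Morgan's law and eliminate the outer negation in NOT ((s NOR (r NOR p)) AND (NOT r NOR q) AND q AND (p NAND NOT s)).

NOT (s NOR (r NOR p)) OR NOT (NOT r NOR q) OR NOT q OR NOT (p NAND NOT s)
De Morgan's: NOT(AND of terms) = OR of negations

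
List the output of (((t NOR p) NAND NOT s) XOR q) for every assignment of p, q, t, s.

p | q | t | s | Output
----------------------
0 | 0 | 0 | 0 | 0
0 | 0 | 0 | 1 | 1
0 | 0 | 1 | 0 | 1
0 | 0 | 1 | 1 | 1
0 | 1 | 0 | 0 | 1
0 | 1 | 0 | 1 | 0
0 | 1 | 1 | 0 | 0
0 | 1 | 1 | 1 | 0
1 | 0 | 0 | 0 | 1
1 | 0 | 0 | 1 | 1
1 | 0 | 1 | 0 | 1
1 | 0 | 1 | 1 | 1
1 | 1 | 0 | 0 | 0
1 | 1 | 0 | 1 | 0
1 | 1 | 1 | 0 | 0
1 | 1 | 1 | 1 | 0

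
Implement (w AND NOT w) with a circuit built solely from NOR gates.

((w NOR w) NOR ((w NOR w) NOR (w NOR w)))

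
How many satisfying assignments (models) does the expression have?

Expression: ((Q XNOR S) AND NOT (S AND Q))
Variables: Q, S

Satisfying assignments: (0,0)
Count: 1 out of 4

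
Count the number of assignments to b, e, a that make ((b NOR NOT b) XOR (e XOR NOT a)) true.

Satisfying assignments: (0,0,0), (0,1,1), (1,0,0), (1,1,1)
Count: 4 out of 8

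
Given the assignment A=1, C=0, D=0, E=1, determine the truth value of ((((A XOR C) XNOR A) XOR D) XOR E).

Substituting: ((((1 XOR 0) XNOR 1) XOR 0) XOR 1)
= 0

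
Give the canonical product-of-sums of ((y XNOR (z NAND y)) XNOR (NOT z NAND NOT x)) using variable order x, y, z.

ΠM(1, 2, 3, 4, 5, 7) = (x OR y OR NOT z) AND (x OR NOT y OR z) AND (x OR NOT y OR NOT z) AND (NOT x OR y OR z) AND (NOT x OR y OR NOT z) AND (NOT x OR NOT y OR NOT z)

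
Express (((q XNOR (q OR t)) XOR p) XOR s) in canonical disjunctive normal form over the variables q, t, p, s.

(NOT q AND NOT t AND NOT p AND NOT s) OR (NOT q AND NOT t AND p AND s) OR (NOT q AND t AND NOT p AND s) OR (NOT q AND t AND p AND NOT s) OR (q AND NOT t AND NOT p AND NOT s) OR (q AND NOT t AND p AND s) OR (q AND t AND NOT p AND NOT s) OR (q AND t AND p AND s)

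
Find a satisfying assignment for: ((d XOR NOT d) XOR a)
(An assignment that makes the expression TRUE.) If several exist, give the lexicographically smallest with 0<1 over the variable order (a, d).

a=0, d=0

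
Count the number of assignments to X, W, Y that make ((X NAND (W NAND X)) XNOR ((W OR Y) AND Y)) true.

Satisfying assignments: (0,0,1), (0,1,1), (1,0,0), (1,1,1)
Count: 4 out of 8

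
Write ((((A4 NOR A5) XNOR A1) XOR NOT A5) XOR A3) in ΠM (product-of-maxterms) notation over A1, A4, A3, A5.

ΠM(2, 3, 4, 7, 8, 9, 13, 14) = (A1 OR A4 OR NOT A3 OR A5) AND (A1 OR A4 OR NOT A3 OR NOT A5) AND (A1 OR NOT A4 OR A3 OR A5) AND (A1 OR NOT A4 OR NOT A3 OR NOT A5) AND (NOT A1 OR A4 OR A3 OR A5) AND (NOT A1 OR A4 OR A3 OR NOT A5) AND (NOT A1 OR NOT A4 OR A3 OR NOT A5) AND (NOT A1 OR NOT A4 OR NOT A3 OR A5)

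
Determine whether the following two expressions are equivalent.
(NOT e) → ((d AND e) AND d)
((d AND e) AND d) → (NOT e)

No, Converse is not equivalent to original (counterexample: d=0, e=0)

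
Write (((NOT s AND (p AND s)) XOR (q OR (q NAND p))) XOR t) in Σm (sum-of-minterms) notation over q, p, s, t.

Σm(0, 2, 4, 6, 8, 10, 12, 14) = (NOT q AND NOT p AND NOT s AND NOT t) OR (NOT q AND NOT p AND s AND NOT t) OR (NOT q AND p AND NOT s AND NOT t) OR (NOT q AND p AND s AND NOT t) OR (q AND NOT p AND NOT s AND NOT t) OR (q AND NOT p AND s AND NOT t) OR (q AND p AND NOT s AND NOT t) OR (q AND p AND s AND NOT t)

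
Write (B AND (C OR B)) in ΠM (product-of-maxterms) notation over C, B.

ΠM(0, 2) = (C OR B) AND (NOT C OR B)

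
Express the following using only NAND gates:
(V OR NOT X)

((V NAND V) NAND ((X NAND X) NAND (X NAND X)))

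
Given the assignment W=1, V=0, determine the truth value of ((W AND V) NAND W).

Substituting: ((1 AND 0) NAND 1)
= 1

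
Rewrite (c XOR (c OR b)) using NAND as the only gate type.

((c NAND (c NAND ((c NAND c) NAND (b NAND b)))) NAND (((c NAND c) NAND (b NAND b)) NAND (c NAND ((c NAND c) NAND (b NAND b)))))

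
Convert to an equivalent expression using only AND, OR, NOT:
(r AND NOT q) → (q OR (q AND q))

NOT (r AND NOT q) OR (q OR (q AND q))
(Implication elimination: A → B = NOT A OR B)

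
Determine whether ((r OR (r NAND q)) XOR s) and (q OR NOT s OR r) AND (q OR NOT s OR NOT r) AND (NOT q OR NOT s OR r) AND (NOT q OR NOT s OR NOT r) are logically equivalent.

Yes, they are equivalent — the two output columns agree on all 8 assignments:
q | s | r | Expression 1 | Expression 2
---------------------------------------
0 | 0 | 0 | 1 | 1
0 | 0 | 1 | 1 | 1
0 | 1 | 0 | 0 | 0
0 | 1 | 1 | 0 | 0
1 | 0 | 0 | 1 | 1
1 | 0 | 1 | 1 | 1
1 | 1 | 0 | 0 | 0
1 | 1 | 1 | 0 | 0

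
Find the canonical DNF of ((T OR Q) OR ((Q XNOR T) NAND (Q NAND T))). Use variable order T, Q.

(NOT T AND Q) OR (T AND NOT Q) OR (T AND Q)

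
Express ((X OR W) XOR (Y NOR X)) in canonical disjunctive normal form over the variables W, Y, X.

(NOT W AND NOT Y AND NOT X) OR (NOT W AND NOT Y AND X) OR (NOT W AND Y AND X) OR (W AND NOT Y AND X) OR (W AND Y AND NOT X) OR (W AND Y AND X)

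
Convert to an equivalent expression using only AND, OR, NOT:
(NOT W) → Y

W OR Y
(Implication elimination: A → B = NOT A OR B)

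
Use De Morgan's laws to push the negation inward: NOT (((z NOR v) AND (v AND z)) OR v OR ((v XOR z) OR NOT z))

NOT ((z NOR v) AND (v AND z)) AND NOT v AND NOT ((v XOR z) OR NOT z)
De Morgan's: NOT(OR of terms) = AND of negations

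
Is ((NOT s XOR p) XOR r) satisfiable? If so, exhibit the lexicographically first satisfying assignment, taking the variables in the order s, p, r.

s=0, p=0, r=0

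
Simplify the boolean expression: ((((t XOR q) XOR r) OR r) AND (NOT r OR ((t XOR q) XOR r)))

By distribution ((E OR v) AND (E OR NOT v) = E):
= ((t XOR q) XOR r)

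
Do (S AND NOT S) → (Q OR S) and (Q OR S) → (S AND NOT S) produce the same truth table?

No, Converse is not equivalent to original (counterexample: S=0, R=0, Q=1)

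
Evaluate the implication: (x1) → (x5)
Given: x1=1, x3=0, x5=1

Antecedent (x1) = 1; consequent (x5) = 1.
1 → 1 = 1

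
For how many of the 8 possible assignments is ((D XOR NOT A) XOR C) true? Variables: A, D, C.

Satisfying assignments: (0,0,0), (0,1,1), (1,0,1), (1,1,0)
Count: 4 out of 8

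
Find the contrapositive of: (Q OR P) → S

Contrapositive: NOT S → NOT (Q OR P)
Note: A statement and its contrapositive are logically equivalent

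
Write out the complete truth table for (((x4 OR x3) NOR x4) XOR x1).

x3 | x1 | x4 | Output
---------------------
0 | 0 | 0 | 1
0 | 0 | 1 | 0
0 | 1 | 0 | 0
0 | 1 | 1 | 1
1 | 0 | 0 | 0
1 | 0 | 1 | 0
1 | 1 | 0 | 1
1 | 1 | 1 | 1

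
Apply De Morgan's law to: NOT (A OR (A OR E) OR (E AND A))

NOT A AND NOT (A OR E) AND NOT (E AND A)
De Morgan's: NOT(OR of terms) = AND of negations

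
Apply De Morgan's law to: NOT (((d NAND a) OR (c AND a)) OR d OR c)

NOT ((d NAND a) OR (c AND a)) AND NOT d AND NOT c
De Morgan's: NOT(OR of terms) = AND of negations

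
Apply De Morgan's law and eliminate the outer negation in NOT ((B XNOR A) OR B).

NOT (B XNOR A) AND NOT B
De Morgan's: NOT(OR of terms) = AND of negations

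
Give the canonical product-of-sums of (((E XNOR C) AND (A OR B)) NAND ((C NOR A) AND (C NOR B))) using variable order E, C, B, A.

ΠM() = TRUE (no maxterms)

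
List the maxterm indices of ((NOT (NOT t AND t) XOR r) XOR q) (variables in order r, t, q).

ΠM(1, 3, 4, 6) = (r OR t OR NOT q) AND (r OR NOT t OR NOT q) AND (NOT r OR t OR q) AND (NOT r OR NOT t OR q)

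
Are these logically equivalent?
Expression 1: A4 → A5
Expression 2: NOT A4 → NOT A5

No, Inverse is not equivalent to original (counterexample: A4=0, A5=1)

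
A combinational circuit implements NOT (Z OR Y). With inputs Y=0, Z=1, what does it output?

Substituting: NOT (1 OR 0)
= 0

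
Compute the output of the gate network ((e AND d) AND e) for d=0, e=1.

Substituting: ((1 AND 0) AND 1)
= 0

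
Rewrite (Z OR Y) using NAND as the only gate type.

((Z NAND Z) NAND (Y NAND Y))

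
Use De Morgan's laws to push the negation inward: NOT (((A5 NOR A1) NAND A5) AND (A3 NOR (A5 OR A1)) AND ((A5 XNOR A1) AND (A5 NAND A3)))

NOT ((A5 NOR A1) NAND A5) OR NOT (A3 NOR (A5 OR A1)) OR NOT ((A5 XNOR A1) AND (A5 NAND A3))
De Morgan's: NOT(AND of terms) = OR of negations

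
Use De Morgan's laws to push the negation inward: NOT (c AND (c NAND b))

NOT c OR NOT (c NAND b)
De Morgan's: NOT(AND of terms) = OR of negations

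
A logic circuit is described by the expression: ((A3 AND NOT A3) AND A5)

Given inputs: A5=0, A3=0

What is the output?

Substituting: ((0 AND NOT 0) AND 0)
= 0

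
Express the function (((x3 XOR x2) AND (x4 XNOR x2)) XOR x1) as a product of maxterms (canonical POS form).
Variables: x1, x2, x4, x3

ΠM(0, 2, 3, 4, 5, 7, 9, 14) = (x1 OR x2 OR x4 OR x3) AND (x1 OR x2 OR NOT x4 OR x3) AND (x1 OR x2 OR NOT x4 OR NOT x3) AND (x1 OR NOT x2 OR x4 OR x3) AND (x1 OR NOT x2 OR x4 OR NOT x3) AND (x1 OR NOT x2 OR NOT x4 OR NOT x3) AND (NOT x1 OR x2 OR x4 OR NOT x3) AND (NOT x1 OR NOT x2 OR NOT x4 OR x3)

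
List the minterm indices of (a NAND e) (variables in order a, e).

Σm(0, 1, 2) = (NOT a AND NOT e) OR (NOT a AND e) OR (a AND NOT e)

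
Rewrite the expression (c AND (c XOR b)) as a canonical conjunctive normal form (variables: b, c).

(b OR c) AND (NOT b OR c) AND (NOT b OR NOT c)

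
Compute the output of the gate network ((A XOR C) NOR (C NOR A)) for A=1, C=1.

Substituting: ((1 XOR 1) NOR (1 NOR 1))
= 1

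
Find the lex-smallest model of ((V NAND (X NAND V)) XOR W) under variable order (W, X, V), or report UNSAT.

W=0, X=0, V=0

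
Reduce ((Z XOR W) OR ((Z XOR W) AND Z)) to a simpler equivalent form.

By absorption (E OR (E AND v) = E):
= (Z XOR W)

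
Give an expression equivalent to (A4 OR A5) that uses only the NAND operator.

((A4 NAND A4) NAND (A5 NAND A5))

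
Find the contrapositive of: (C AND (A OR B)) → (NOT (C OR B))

Contrapositive: (C OR B) → NOT (C AND (A OR B))
Note: A statement and its contrapositive are logically equivalent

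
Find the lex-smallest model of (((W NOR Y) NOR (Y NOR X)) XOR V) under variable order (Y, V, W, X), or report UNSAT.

Y=0, V=0, W=1, X=1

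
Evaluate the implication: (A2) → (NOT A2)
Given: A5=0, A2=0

Antecedent (A2) = 0; consequent (NOT A2) = 1.
0 → 1 = 1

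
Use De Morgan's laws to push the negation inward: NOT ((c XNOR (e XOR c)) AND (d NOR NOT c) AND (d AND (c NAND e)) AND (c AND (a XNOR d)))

NOT (c XNOR (e XOR c)) OR NOT (d NOR NOT c) OR NOT (d AND (c NAND e)) OR NOT (c AND (a XNOR d))
De Morgan's: NOT(AND of terms) = OR of negations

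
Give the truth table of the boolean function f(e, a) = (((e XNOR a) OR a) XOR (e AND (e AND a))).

e | a | Output
--------------
0 | 0 | 1
0 | 1 | 1
1 | 0 | 0
1 | 1 | 0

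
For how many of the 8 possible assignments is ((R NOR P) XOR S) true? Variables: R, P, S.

Satisfying assignments: (0,0,0), (0,1,1), (1,0,1), (1,1,1)
Count: 4 out of 8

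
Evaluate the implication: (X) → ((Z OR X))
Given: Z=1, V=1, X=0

Antecedent (X) = 0; consequent ((Z OR X)) = 1.
0 → 1 = 1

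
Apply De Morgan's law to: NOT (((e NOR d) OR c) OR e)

NOT ((e NOR d) OR c) AND NOT e
De Morgan's: NOT(OR of terms) = AND of negations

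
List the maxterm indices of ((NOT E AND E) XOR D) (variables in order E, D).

ΠM(0, 2) = (E OR D) AND (NOT E OR D)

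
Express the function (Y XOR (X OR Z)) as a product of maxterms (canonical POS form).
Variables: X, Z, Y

ΠM(0, 3, 5, 7) = (X OR Z OR Y) AND (X OR NOT Z OR NOT Y) AND (NOT X OR Z OR NOT Y) AND (NOT X OR NOT Z OR NOT Y)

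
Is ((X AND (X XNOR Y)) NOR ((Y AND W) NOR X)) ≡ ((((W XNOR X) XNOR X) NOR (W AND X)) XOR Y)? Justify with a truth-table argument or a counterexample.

No. Counterexample: with Y=0, W=0, X=0, Expression 1 = 0 but Expression 2 = 1.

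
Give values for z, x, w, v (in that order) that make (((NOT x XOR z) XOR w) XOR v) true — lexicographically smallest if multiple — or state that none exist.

z=0, x=0, w=0, v=0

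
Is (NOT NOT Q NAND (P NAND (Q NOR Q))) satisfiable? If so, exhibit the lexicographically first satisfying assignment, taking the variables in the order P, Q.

P=0, Q=0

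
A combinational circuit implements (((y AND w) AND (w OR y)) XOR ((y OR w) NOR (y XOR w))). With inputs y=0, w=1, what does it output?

Substituting: (((0 AND 1) AND (1 OR 0)) XOR ((0 OR 1) NOR (0 XOR 1)))
= 0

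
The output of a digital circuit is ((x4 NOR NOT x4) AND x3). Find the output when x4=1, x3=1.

Substituting: ((1 NOR NOT 1) AND 1)
= 0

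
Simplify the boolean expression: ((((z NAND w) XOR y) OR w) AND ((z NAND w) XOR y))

By absorption (E AND (E OR v) = E):
= ((z NAND w) XOR y)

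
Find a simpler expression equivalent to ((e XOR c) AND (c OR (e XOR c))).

By absorption (E AND (E OR v) = E):
= (e XOR c)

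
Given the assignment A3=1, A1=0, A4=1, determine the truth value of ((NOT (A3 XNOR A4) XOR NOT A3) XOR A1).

Substituting: ((NOT (1 XNOR 1) XOR NOT 1) XOR 0)
= 0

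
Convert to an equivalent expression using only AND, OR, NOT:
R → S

NOT R OR S
(Implication elimination: A → B = NOT A OR B)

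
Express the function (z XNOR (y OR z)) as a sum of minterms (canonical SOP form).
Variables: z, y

Σm(0, 2, 3) = (NOT z AND NOT y) OR (z AND NOT y) OR (z AND y)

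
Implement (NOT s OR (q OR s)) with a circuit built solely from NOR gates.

(((s NOR s) NOR ((q NOR s) NOR (q NOR s))) NOR ((s NOR s) NOR ((q NOR s) NOR (q NOR s))))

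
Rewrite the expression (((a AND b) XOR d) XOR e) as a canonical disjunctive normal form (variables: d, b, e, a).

(NOT d AND NOT b AND e AND NOT a) OR (NOT d AND NOT b AND e AND a) OR (NOT d AND b AND NOT e AND a) OR (NOT d AND b AND e AND NOT a) OR (d AND NOT b AND NOT e AND NOT a) OR (d AND NOT b AND NOT e AND a) OR (d AND b AND NOT e AND NOT a) OR (d AND b AND e AND a)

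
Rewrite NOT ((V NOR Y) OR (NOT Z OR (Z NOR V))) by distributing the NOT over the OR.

NOT (V NOR Y) AND NOT (NOT Z OR (Z NOR V))
De Morgan's: NOT(OR of terms) = AND of negations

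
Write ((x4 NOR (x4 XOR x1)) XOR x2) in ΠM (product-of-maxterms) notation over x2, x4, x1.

ΠM(1, 2, 3, 4) = (x2 OR x4 OR NOT x1) AND (x2 OR NOT x4 OR x1) AND (x2 OR NOT x4 OR NOT x1) AND (NOT x2 OR x4 OR x1)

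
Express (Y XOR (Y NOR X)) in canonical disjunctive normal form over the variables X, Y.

(NOT X AND NOT Y) OR (NOT X AND Y) OR (X AND Y)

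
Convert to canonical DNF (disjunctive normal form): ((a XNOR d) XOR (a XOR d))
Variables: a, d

(NOT a AND NOT d) OR (NOT a AND d) OR (a AND NOT d) OR (a AND d)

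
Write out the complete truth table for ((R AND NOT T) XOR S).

T | R | S | Output
------------------
0 | 0 | 0 | 0
0 | 0 | 1 | 1
0 | 1 | 0 | 1
0 | 1 | 1 | 0
1 | 0 | 0 | 0
1 | 0 | 1 | 1
1 | 1 | 0 | 0
1 | 1 | 1 | 1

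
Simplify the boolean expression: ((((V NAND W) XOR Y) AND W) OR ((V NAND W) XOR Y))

By absorption (E OR (E AND v) = E):
= ((V NAND W) XOR Y)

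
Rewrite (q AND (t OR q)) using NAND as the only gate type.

((q NAND ((t NAND t) NAND (q NAND q))) NAND (q NAND ((t NAND t) NAND (q NAND q))))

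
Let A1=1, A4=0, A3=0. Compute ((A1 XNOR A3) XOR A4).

Substituting: ((1 XNOR 0) XOR 0)
= 0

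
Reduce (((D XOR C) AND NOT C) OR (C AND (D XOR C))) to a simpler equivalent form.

By distribution ((E AND v) OR (E AND NOT v) = E):
= (D XOR C)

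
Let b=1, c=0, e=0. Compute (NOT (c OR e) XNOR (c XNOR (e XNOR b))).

Substituting: (NOT (0 OR 0) XNOR (0 XNOR (0 XNOR 1)))
= 1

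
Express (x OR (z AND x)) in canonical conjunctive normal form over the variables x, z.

(x OR z) AND (x OR NOT z)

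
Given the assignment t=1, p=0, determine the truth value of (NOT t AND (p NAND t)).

Substituting: (NOT 1 AND (0 NAND 1))
= 0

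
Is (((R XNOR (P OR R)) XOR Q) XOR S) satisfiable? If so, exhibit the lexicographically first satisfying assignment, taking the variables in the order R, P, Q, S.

R=0, P=0, Q=0, S=0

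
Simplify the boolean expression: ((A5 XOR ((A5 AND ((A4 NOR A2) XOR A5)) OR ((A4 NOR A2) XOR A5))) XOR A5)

By XOR self-cancellation ((E XOR v) XOR v = E) then absorption (E OR (E AND v) = E):
= ((A4 NOR A2) XOR A5)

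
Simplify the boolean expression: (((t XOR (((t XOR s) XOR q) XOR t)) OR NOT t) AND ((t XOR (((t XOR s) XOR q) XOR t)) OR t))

By distribution ((E OR v) AND (E OR NOT v) = E) then XOR self-cancellation ((E XOR v) XOR v = E):
= ((t XOR s) XOR q)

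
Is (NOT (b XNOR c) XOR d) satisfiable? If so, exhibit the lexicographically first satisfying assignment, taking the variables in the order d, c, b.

d=0, c=0, b=1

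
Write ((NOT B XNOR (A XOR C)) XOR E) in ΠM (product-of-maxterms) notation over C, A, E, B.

ΠM(0, 3, 5, 6, 9, 10, 12, 15) = (C OR A OR E OR B) AND (C OR A OR NOT E OR NOT B) AND (C OR NOT A OR E OR NOT B) AND (C OR NOT A OR NOT E OR B) AND (NOT C OR A OR E OR NOT B) AND (NOT C OR A OR NOT E OR B) AND (NOT C OR NOT A OR E OR B) AND (NOT C OR NOT A OR NOT E OR NOT B)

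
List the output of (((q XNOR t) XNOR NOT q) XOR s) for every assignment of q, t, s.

q | t | s | Output
------------------
0 | 0 | 0 | 1
0 | 0 | 1 | 0
0 | 1 | 0 | 0
0 | 1 | 1 | 1
1 | 0 | 0 | 1
1 | 0 | 1 | 0
1 | 1 | 0 | 0
1 | 1 | 1 | 1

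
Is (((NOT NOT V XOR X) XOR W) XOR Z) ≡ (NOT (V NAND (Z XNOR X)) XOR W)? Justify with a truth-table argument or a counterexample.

No. Counterexample: with X=0, V=0, W=0, Z=1, Expression 1 = 1 but Expression 2 = 0.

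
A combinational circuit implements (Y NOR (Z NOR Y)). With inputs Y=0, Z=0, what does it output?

Substituting: (0 NOR (0 NOR 0))
= 0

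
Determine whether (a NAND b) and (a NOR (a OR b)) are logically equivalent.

No. Counterexample: with a=0, b=1, Expression 1 = 1 but Expression 2 = 0.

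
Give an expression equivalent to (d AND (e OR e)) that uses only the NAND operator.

((d NAND ((e NAND e) NAND (e NAND e))) NAND (d NAND ((e NAND e) NAND (e NAND e))))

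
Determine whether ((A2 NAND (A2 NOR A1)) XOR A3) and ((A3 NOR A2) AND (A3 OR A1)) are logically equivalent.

No. Counterexample: with A3=0, A2=0, A1=0, Expression 1 = 1 but Expression 2 = 0.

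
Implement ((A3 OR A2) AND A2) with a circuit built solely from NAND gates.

((((A3 NAND A3) NAND (A2 NAND A2)) NAND A2) NAND (((A3 NAND A3) NAND (A2 NAND A2)) NAND A2))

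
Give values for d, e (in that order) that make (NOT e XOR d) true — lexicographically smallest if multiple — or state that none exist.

d=0, e=0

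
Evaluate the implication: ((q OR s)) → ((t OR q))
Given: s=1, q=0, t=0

Antecedent ((q OR s)) = 1; consequent ((t OR q)) = 0.
1 → 0 = 0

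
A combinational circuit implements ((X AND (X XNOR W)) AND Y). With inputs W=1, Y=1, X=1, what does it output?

Substituting: ((1 AND (1 XNOR 1)) AND 1)
= 1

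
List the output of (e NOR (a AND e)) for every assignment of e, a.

e | a | Output
--------------
0 | 0 | 1
0 | 1 | 1
1 | 0 | 0
1 | 1 | 0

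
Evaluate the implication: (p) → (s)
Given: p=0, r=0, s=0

Antecedent (p) = 0; consequent (s) = 0.
0 → 0 = 1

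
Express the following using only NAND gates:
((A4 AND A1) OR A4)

((((A4 NAND A1) NAND (A4 NAND A1)) NAND ((A4 NAND A1) NAND (A4 NAND A1))) NAND (A4 NAND A4))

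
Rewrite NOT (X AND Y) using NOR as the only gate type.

(((X NOR X) NOR (Y NOR Y)) NOR ((X NOR X) NOR (Y NOR Y)))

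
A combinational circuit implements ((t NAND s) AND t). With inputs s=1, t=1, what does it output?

Substituting: ((1 NAND 1) AND 1)
= 0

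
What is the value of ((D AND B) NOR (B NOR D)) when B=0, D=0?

Substituting: ((0 AND 0) NOR (0 NOR 0))
= 0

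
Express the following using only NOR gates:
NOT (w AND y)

(((w NOR w) NOR (y NOR y)) NOR ((w NOR w) NOR (y NOR y)))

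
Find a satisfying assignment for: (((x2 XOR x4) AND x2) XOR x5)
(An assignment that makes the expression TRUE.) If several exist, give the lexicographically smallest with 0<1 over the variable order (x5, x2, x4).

x5=0, x2=1, x4=0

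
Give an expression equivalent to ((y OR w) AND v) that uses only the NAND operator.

((((y NAND y) NAND (w NAND w)) NAND v) NAND (((y NAND y) NAND (w NAND w)) NAND v))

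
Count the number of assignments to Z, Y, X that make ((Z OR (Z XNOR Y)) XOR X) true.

Satisfying assignments: (0,0,0), (0,1,1), (1,0,0), (1,1,0)
Count: 4 out of 8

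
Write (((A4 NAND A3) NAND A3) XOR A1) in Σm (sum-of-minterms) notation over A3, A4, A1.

Σm(0, 2, 5, 6) = (NOT A3 AND NOT A4 AND NOT A1) OR (NOT A3 AND A4 AND NOT A1) OR (A3 AND NOT A4 AND A1) OR (A3 AND A4 AND NOT A1)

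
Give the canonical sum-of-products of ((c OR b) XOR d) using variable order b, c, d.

Σm(1, 2, 4, 6) = (NOT b AND NOT c AND d) OR (NOT b AND c AND NOT d) OR (b AND NOT c AND NOT d) OR (b AND c AND NOT d)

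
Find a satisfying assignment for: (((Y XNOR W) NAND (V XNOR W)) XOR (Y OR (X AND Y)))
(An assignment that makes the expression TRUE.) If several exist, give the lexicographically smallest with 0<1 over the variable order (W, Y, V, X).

W=0, Y=0, V=1, X=0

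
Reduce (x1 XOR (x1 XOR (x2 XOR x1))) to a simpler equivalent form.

By XOR self-cancellation ((E XOR v) XOR v = E):
= (x2 XOR x1)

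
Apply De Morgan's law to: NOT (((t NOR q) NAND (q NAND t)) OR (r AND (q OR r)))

NOT ((t NOR q) NAND (q NAND t)) AND NOT (r AND (q OR r))
De Morgan's: NOT(OR of terms) = AND of negations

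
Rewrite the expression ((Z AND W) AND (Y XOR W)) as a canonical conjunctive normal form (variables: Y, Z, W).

(Y OR Z OR W) AND (Y OR Z OR NOT W) AND (Y OR NOT Z OR W) AND (NOT Y OR Z OR W) AND (NOT Y OR Z OR NOT W) AND (NOT Y OR NOT Z OR W) AND (NOT Y OR NOT Z OR NOT W)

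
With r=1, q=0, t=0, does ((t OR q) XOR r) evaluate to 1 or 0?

Substituting: ((0 OR 0) XOR 1)
= 1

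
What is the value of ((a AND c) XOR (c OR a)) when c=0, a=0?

Substituting: ((0 AND 0) XOR (0 OR 0))
= 0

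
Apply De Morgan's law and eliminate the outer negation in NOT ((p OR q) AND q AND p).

NOT (p OR q) OR NOT q OR NOT p
De Morgan's: NOT(AND of terms) = OR of negations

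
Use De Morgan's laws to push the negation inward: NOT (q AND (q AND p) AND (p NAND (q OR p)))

NOT q OR NOT (q AND p) OR NOT (p NAND (q OR p))
De Morgan's: NOT(AND of terms) = OR of negations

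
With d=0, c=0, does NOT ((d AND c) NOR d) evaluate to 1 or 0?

Substituting: NOT ((0 AND 0) NOR 0)
= 0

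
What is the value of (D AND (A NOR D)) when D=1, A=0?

Substituting: (1 AND (0 NOR 1))
= 0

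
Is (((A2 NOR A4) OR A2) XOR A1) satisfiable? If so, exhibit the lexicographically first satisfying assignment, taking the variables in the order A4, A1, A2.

A4=0, A1=0, A2=0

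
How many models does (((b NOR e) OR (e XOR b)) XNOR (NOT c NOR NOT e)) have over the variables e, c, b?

Satisfying assignments: (1,0,1), (1,1,0)
Count: 2 out of 8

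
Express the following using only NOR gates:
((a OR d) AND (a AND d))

((((a NOR d) NOR (a NOR d)) NOR ((a NOR d) NOR (a NOR d))) NOR (((a NOR a) NOR (d NOR d)) NOR ((a NOR a) NOR (d NOR d))))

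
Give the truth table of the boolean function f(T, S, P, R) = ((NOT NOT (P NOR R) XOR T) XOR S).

T | S | P | R | Output
----------------------
0 | 0 | 0 | 0 | 1
0 | 0 | 0 | 1 | 0
0 | 0 | 1 | 0 | 0
0 | 0 | 1 | 1 | 0
0 | 1 | 0 | 0 | 0
0 | 1 | 0 | 1 | 1
0 | 1 | 1 | 0 | 1
0 | 1 | 1 | 1 | 1
1 | 0 | 0 | 0 | 0
1 | 0 | 0 | 1 | 1
1 | 0 | 1 | 0 | 1
1 | 0 | 1 | 1 | 1
1 | 1 | 0 | 0 | 1
1 | 1 | 0 | 1 | 0
1 | 1 | 1 | 0 | 0
1 | 1 | 1 | 1 | 0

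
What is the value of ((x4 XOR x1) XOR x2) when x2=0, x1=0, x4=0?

Substituting: ((0 XOR 0) XOR 0)
= 0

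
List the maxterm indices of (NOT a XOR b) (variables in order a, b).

ΠM(1, 2) = (a OR NOT b) AND (NOT a OR b)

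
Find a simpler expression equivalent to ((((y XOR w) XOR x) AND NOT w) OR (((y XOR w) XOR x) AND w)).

By distribution ((E AND v) OR (E AND NOT v) = E):
= ((y XOR w) XOR x)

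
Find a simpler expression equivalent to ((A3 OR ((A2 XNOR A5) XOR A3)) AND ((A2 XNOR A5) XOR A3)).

By absorption (E AND (E OR v) = E):
= ((A2 XNOR A5) XOR A3)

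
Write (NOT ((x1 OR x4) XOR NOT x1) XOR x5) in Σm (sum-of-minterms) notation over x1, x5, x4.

Σm(1, 2, 6, 7) = (NOT x1 AND NOT x5 AND x4) OR (NOT x1 AND x5 AND NOT x4) OR (x1 AND x5 AND NOT x4) OR (x1 AND x5 AND x4)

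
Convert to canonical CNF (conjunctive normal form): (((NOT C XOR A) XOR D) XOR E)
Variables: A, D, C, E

(A OR D OR C OR NOT E) AND (A OR D OR NOT C OR E) AND (A OR NOT D OR C OR E) AND (A OR NOT D OR NOT C OR NOT E) AND (NOT A OR D OR C OR E) AND (NOT A OR D OR NOT C OR NOT E) AND (NOT A OR NOT D OR C OR NOT E) AND (NOT A OR NOT D OR NOT C OR E)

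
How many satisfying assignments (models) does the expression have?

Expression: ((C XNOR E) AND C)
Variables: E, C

Satisfying assignments: (1,1)
Count: 1 out of 4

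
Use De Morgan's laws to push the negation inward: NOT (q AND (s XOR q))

NOT q OR NOT (s XOR q)
De Morgan's: NOT(AND of terms) = OR of negations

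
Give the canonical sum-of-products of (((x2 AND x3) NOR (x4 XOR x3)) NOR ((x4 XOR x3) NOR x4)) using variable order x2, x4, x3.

Σm(1, 2, 5, 6, 7) = (NOT x2 AND NOT x4 AND x3) OR (NOT x2 AND x4 AND NOT x3) OR (x2 AND NOT x4 AND x3) OR (x2 AND x4 AND NOT x3) OR (x2 AND x4 AND x3)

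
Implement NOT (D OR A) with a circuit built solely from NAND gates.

(((D NAND D) NAND (A NAND A)) NAND ((D NAND D) NAND (A NAND A)))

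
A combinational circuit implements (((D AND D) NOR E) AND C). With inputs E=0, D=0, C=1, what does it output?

Substituting: (((0 AND 0) NOR 0) AND 1)
= 1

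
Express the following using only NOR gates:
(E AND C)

((E NOR E) NOR (C NOR C))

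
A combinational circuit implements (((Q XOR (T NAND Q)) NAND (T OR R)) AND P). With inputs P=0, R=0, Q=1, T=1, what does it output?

Substituting: (((1 XOR (1 NAND 1)) NAND (1 OR 0)) AND 0)
= 0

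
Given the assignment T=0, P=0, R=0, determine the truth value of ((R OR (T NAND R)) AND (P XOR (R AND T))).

Substituting: ((0 OR (0 NAND 0)) AND (0 XOR (0 AND 0)))
= 0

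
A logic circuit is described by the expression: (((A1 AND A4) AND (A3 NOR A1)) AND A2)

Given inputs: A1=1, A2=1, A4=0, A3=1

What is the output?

Substituting: (((1 AND 0) AND (1 NOR 1)) AND 1)
= 0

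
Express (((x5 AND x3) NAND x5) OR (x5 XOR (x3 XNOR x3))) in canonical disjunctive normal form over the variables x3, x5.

(NOT x3 AND NOT x5) OR (NOT x3 AND x5) OR (x3 AND NOT x5)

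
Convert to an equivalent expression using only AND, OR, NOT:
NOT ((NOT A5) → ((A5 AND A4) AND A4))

(NOT A5) AND NOT ((A5 AND A4) AND A4)
(Negated implication: NOT(A → B) = A AND NOT B)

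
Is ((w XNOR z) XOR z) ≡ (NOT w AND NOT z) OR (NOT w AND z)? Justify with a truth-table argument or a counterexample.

Yes, they are equivalent — the two output columns agree on all 4 assignments:
w | z | Expression 1 | Expression 2
-----------------------------------
0 | 0 | 1 | 1
0 | 1 | 1 | 1
1 | 0 | 0 | 0
1 | 1 | 0 | 0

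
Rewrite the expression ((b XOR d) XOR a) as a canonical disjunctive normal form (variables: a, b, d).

(NOT a AND NOT b AND d) OR (NOT a AND b AND NOT d) OR (a AND NOT b AND NOT d) OR (a AND b AND d)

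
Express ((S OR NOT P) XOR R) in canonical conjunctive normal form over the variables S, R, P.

(S OR R OR NOT P) AND (S OR NOT R OR P) AND (NOT S OR NOT R OR P) AND (NOT S OR NOT R OR NOT P)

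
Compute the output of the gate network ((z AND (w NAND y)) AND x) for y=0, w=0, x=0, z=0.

Substituting: ((0 AND (0 NAND 0)) AND 0)
= 0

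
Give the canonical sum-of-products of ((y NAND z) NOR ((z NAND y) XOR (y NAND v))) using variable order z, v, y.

Σm(7) = (z AND v AND y)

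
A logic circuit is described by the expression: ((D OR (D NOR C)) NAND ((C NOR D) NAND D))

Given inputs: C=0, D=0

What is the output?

Substituting: ((0 OR (0 NOR 0)) NAND ((0 NOR 0) NAND 0))
= 0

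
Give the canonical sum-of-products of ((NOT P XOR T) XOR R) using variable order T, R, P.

Σm(0, 3, 5, 6) = (NOT T AND NOT R AND NOT P) OR (NOT T AND R AND P) OR (T AND NOT R AND P) OR (T AND R AND NOT P)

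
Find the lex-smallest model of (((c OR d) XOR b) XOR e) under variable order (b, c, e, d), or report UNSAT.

b=0, c=0, e=0, d=1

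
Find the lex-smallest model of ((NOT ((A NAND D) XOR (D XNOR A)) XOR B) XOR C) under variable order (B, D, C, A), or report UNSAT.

B=0, D=0, C=0, A=0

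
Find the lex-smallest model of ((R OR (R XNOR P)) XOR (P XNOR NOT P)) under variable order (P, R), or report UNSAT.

P=0, R=0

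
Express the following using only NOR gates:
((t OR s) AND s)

((((t NOR s) NOR (t NOR s)) NOR ((t NOR s) NOR (t NOR s))) NOR (s NOR s))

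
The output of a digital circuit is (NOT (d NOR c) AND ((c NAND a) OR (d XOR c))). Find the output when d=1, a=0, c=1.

Substituting: (NOT (1 NOR 1) AND ((1 NAND 0) OR (1 XOR 1)))
= 1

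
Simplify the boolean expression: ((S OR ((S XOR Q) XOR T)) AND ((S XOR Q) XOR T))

By absorption (E AND (E OR v) = E):
= ((S XOR Q) XOR T)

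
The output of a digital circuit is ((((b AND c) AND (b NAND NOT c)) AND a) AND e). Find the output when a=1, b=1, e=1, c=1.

Substituting: ((((1 AND 1) AND (1 NAND NOT 1)) AND 1) AND 1)
= 1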